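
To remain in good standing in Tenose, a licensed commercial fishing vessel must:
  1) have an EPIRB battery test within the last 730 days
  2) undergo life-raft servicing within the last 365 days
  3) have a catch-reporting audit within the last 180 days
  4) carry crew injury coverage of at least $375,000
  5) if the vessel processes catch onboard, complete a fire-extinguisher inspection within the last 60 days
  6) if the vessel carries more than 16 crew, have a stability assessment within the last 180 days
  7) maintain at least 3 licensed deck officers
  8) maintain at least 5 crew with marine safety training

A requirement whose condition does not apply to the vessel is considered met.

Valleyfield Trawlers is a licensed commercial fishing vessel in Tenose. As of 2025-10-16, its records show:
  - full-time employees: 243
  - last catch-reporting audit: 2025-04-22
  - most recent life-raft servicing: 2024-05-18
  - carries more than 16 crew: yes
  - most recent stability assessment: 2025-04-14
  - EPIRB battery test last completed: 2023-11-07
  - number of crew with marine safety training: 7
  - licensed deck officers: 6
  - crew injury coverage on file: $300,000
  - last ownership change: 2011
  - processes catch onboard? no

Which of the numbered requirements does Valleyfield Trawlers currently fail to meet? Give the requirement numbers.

2, 4, 6

1. EPIRB battery test 709 days ago vs limit 730 → met
2. life-raft servicing 516 days ago vs limit 365 → not met
3. catch-reporting audit 177 days ago vs limit 180 → met
4. crew injury coverage $300,000 < $375,000 → not met
5. condition 'processes catch onboard' does not hold → requirement n/a → met
6. condition 'carries more than 16 crew' holds; stability assessment 185 days ago vs limit 180 → not met
7. licensed deck officers 6 ≥ 3 → met
8. crew with marine safety training 7 ≥ 5 → met
Not met: 2, 4, 6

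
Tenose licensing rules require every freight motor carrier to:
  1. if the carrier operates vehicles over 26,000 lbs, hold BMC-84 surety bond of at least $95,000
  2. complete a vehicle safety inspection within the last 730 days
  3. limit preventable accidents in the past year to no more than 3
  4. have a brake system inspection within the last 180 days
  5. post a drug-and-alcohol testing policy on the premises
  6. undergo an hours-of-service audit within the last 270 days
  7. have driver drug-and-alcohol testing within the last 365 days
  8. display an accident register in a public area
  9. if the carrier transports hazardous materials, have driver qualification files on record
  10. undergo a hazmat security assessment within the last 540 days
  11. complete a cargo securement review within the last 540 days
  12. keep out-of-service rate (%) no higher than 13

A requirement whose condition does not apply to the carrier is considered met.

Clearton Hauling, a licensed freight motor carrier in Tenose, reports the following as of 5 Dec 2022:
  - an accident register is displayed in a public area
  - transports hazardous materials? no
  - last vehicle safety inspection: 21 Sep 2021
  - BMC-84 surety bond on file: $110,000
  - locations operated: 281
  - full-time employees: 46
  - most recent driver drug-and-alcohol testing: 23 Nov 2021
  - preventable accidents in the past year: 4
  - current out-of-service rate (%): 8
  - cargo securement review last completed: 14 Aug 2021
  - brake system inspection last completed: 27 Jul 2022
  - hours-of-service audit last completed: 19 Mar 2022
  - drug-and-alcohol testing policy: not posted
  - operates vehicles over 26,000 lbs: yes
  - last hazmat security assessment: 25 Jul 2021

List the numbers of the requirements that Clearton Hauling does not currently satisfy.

3, 5, 7

1. condition 'operates vehicles over 26,000 lbs' holds; BMC-84 surety bond $110,000 ≥ $95,000 → met
2. vehicle safety inspection 440 days ago vs limit 730 → met
3. preventable accidents in the past year 4 > 3 → not met
4. brake system inspection 131 days ago vs limit 180 → met
5. drug-and-alcohol testing policy absent → not met
6. hours-of-service audit 261 days ago vs limit 270 → met
7. driver drug-and-alcohol testing 377 days ago vs limit 365 → not met
8. accident register present → met
9. condition 'transports hazardous materials' does not hold → requirement n/a → met
10. hazmat security assessment 498 days ago vs limit 540 → met
11. cargo securement review 478 days ago vs limit 540 → met
12. out-of-service rate (%) 8 ≤ 13 → met
Not met: 3, 5, 7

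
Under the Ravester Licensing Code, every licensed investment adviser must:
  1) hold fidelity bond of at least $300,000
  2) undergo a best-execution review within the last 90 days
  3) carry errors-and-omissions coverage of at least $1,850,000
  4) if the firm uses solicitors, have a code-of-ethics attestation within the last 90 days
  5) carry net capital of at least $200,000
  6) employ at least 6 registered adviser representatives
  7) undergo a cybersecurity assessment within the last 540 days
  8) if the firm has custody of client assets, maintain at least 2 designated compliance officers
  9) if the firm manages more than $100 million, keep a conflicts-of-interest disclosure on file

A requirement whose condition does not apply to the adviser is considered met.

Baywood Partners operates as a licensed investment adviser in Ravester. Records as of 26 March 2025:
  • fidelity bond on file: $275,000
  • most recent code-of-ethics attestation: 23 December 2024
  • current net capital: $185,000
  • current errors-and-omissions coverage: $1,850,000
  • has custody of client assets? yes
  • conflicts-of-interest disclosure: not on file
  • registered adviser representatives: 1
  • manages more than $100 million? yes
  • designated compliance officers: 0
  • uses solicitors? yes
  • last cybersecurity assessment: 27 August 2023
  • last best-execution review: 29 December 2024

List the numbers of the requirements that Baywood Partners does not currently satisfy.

1, 4, 5, 6, 7, 8, 9

1. fidelity bond $275,000 < $300,000 → not met
2. best-execution review 87 days ago vs limit 90 → met
3. errors-and-omissions coverage $1,850,000 ≥ $1,850,000 → met
4. condition 'uses solicitors' holds; code-of-ethics attestation 93 days ago vs limit 90 → not met
5. net capital $185,000 < $200,000 → not met
6. registered adviser representatives 1 < 6 → not met
7. cybersecurity assessment 577 days ago vs limit 540 → not met
8. condition 'has custody of client assets' holds; designated compliance officers 0 < 2 → not met
9. condition 'manages more than $100 million' holds; conflicts-of-interest disclosure absent → not met
Not met: 1, 4, 5, 6, 7, 8, 9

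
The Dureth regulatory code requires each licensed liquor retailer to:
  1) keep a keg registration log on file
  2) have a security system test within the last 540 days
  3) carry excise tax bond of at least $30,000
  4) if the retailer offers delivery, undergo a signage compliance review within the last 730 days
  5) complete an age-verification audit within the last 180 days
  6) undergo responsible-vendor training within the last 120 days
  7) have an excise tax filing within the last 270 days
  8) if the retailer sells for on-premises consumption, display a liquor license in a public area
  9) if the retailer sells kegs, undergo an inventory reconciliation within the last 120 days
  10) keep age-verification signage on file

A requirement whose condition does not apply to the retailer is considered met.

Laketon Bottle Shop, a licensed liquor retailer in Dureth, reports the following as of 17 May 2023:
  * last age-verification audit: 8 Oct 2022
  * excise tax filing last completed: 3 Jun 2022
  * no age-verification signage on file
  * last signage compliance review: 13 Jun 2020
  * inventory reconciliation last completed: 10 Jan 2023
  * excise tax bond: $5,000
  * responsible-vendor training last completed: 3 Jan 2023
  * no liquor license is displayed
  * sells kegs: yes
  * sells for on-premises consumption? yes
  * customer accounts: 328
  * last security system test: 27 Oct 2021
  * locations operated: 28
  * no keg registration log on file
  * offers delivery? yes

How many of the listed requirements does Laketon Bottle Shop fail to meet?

10

1. keg registration log absent → not met
2. security system test 567 days ago vs limit 540 → not met
3. excise tax bond $5,000 < $30,000 → not met
4. condition 'offers delivery' holds; signage compliance review 1068 days ago vs limit 730 → not met
5. age-verification audit 221 days ago vs limit 180 → not met
6. responsible-vendor training 134 days ago vs limit 120 → not met
7. excise tax filing 348 days ago vs limit 270 → not met
8. condition 'sells for on-premises consumption' holds; liquor license absent → not met
9. condition 'sells kegs' holds; inventory reconciliation 127 days ago vs limit 120 → not met
10. age-verification signage absent → not met
Not met: 10 of 10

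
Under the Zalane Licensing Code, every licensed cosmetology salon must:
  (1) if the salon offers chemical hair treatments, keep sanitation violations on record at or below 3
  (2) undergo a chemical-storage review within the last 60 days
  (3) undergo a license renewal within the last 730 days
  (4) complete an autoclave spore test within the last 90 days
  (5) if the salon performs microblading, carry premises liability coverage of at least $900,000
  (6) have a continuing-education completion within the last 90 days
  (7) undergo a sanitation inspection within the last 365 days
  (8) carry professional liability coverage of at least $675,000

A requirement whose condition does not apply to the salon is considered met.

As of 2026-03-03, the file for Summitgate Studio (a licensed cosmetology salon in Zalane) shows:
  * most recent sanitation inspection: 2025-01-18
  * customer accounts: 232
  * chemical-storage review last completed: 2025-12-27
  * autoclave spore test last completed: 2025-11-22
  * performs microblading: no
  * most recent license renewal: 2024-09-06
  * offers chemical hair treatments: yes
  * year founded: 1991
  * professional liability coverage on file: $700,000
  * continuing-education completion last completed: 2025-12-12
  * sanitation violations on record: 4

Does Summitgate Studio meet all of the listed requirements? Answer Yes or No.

No

1. condition 'offers chemical hair treatments' holds; sanitation violations on record 4 > 3 → not met
2. chemical-storage review 66 days ago vs limit 60 → not met
3. license renewal 543 days ago vs limit 730 → met
4. autoclave spore test 101 days ago vs limit 90 → not met
5. condition 'performs microblading' does not hold → requirement n/a → met
6. continuing-education completion 81 days ago vs limit 90 → met
7. sanitation inspection 409 days ago vs limit 365 → not met
8. professional liability coverage $700,000 ≥ $675,000 → met
Not met: 1, 2, 4, 7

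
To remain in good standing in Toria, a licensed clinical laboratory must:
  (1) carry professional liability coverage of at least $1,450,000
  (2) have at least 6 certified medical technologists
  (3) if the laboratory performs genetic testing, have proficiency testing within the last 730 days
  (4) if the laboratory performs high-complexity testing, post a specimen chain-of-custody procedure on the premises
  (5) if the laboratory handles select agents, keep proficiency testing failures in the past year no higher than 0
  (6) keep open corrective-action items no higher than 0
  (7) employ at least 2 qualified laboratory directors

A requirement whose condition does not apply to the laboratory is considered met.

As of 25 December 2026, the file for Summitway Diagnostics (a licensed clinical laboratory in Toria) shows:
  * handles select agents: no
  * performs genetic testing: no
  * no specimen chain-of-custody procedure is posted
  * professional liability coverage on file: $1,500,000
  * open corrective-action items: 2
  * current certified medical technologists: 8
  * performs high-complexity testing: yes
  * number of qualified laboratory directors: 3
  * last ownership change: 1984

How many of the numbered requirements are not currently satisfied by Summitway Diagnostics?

2

1. professional liability coverage $1,500,000 ≥ $1,450,000 → met
2. certified medical technologists 8 ≥ 6 → met
3. condition 'performs genetic testing' does not hold → requirement n/a → met
4. condition 'performs high-complexity testing' holds; specimen chain-of-custody procedure absent → not met
5. condition 'handles select agents' does not hold → requirement n/a → met
6. open corrective-action items 2 > 0 → not met
7. qualified laboratory directors 3 ≥ 2 → met
Not met: 2 of 7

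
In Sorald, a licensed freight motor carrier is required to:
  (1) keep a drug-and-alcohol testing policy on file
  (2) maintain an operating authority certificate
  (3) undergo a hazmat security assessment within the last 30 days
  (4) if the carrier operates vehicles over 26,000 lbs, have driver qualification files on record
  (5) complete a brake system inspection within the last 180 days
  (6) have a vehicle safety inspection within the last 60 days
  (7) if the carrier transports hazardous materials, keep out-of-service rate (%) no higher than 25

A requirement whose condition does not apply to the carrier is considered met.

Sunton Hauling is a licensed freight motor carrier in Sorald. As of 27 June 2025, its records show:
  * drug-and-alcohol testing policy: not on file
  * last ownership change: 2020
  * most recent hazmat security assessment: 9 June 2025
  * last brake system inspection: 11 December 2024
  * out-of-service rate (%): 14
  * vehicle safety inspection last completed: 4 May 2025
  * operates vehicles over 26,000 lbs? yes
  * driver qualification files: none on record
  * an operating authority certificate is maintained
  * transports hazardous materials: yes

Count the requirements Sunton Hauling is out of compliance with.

3

1. drug-and-alcohol testing policy absent → not met
2. operating authority certificate present → met
3. hazmat security assessment 18 days ago vs limit 30 → met
4. condition 'operates vehicles over 26,000 lbs' holds; driver qualification files absent → not met
5. brake system inspection 198 days ago vs limit 180 → not met
6. vehicle safety inspection 54 days ago vs limit 60 → met
7. condition 'transports hazardous materials' holds; out-of-service rate (%) 14 ≤ 25 → met
Not met: 3 of 7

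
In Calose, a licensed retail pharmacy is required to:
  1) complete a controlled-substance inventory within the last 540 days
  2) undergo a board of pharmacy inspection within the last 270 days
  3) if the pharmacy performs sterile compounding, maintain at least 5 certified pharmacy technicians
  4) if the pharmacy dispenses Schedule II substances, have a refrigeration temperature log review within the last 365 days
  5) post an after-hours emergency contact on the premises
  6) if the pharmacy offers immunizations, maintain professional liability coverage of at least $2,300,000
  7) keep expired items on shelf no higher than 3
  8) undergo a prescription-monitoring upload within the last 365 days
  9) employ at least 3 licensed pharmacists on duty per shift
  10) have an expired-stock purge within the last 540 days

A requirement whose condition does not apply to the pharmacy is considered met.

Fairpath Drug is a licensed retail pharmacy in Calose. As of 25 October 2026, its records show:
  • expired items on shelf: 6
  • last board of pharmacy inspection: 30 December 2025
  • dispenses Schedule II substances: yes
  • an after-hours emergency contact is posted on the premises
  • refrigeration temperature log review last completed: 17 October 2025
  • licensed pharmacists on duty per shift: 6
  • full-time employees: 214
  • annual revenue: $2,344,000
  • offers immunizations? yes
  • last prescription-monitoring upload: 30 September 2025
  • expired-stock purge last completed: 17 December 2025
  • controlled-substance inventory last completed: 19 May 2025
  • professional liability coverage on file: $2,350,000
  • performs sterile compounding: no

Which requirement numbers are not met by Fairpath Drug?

2, 4, 7, 8

1. controlled-substance inventory 524 days ago vs limit 540 → met
2. board of pharmacy inspection 299 days ago vs limit 270 → not met
3. condition 'performs sterile compounding' does not hold → requirement n/a → met
4. condition 'dispenses Schedule II substances' holds; refrigeration temperature log review 373 days ago vs limit 365 → not met
5. after-hours emergency contact present → met
6. condition 'offers immunizations' holds; professional liability coverage $2,350,000 ≥ $2,300,000 → met
7. expired items on shelf 6 > 3 → not met
8. prescription-monitoring upload 390 days ago vs limit 365 → not met
9. licensed pharmacists on duty per shift 6 ≥ 3 → met
10. expired-stock purge 312 days ago vs limit 540 → met
Not met: 2, 4, 7, 8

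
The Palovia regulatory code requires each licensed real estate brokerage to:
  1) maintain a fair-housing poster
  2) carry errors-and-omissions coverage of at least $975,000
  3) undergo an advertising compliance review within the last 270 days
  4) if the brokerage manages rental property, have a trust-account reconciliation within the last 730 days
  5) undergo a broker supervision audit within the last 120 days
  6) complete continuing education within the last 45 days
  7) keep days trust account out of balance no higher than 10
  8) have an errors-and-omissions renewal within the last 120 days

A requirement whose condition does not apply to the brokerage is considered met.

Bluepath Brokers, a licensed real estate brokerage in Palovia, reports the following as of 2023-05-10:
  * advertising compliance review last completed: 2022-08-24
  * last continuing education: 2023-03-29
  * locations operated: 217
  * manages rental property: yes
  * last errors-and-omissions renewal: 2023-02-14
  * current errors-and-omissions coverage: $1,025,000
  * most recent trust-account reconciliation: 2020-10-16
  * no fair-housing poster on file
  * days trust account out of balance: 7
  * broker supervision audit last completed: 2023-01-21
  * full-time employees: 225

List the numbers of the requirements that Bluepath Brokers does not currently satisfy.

1. fair-housing poster absent → not met
2. errors-and-omissions coverage $1,025,000 ≥ $975,000 → met
3. advertising compliance review 259 days ago vs limit 270 → met
4. condition 'manages rental property' holds; trust-account reconciliation 936 days ago vs limit 730 → not met
5. broker supervision audit 109 days ago vs limit 120 → met
6. continuing education 42 days ago vs limit 45 → met
7. days trust account out of balance 7 ≤ 10 → met
8. errors-and-omissions renewal 85 days ago vs limit 120 → met
Not met: 1, 4

1, 4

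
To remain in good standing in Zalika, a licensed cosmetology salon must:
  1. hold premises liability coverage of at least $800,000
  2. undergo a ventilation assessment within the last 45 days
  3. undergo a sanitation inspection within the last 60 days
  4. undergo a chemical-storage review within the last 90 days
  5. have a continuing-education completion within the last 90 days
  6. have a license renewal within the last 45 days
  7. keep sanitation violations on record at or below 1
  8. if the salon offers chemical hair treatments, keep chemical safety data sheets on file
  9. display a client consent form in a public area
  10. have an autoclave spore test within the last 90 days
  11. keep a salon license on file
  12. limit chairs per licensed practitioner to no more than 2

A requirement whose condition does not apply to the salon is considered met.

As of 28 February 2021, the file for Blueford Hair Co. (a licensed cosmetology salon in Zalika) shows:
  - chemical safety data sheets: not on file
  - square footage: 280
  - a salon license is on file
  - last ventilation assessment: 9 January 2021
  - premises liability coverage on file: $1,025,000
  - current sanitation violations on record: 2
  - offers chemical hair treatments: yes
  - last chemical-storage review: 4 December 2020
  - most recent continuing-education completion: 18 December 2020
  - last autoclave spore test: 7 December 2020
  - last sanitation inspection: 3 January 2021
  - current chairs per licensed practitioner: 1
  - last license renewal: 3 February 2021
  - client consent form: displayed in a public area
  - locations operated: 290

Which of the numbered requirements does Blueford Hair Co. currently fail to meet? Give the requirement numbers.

1. premises liability coverage $1,025,000 ≥ $800,000 → met
2. ventilation assessment 50 days ago vs limit 45 → not met
3. sanitation inspection 56 days ago vs limit 60 → met
4. chemical-storage review 86 days ago vs limit 90 → met
5. continuing-education completion 72 days ago vs limit 90 → met
6. license renewal 25 days ago vs limit 45 → met
7. sanitation violations on record 2 > 1 → not met
8. condition 'offers chemical hair treatments' holds; chemical safety data sheets absent → not met
9. client consent form present → met
10. autoclave spore test 83 days ago vs limit 90 → met
11. salon license present → met
12. chairs per licensed practitioner 1 ≤ 2 → met
Not met: 2, 7, 8

2, 7, 8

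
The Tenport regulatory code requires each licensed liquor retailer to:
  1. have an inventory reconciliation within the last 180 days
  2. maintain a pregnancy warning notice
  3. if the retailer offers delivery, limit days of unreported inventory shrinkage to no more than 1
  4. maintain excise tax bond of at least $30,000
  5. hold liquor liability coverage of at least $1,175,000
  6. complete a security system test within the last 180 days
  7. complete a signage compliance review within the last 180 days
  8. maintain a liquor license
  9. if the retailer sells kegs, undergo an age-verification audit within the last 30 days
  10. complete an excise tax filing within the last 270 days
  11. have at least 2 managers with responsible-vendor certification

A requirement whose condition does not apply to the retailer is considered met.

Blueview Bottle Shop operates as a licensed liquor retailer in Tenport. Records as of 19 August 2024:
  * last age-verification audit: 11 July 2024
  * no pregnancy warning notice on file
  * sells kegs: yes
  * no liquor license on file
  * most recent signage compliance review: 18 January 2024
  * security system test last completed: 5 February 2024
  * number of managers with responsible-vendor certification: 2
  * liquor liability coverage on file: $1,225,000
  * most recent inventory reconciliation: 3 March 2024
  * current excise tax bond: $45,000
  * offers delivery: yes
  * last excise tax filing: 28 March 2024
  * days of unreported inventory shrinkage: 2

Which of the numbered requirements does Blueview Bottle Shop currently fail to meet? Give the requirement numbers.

2, 3, 6, 7, 8, 9

1. inventory reconciliation 169 days ago vs limit 180 → met
2. pregnancy warning notice absent → not met
3. condition 'offers delivery' holds; days of unreported inventory shrinkage 2 > 1 → not met
4. excise tax bond $45,000 ≥ $30,000 → met
5. liquor liability coverage $1,225,000 ≥ $1,175,000 → met
6. security system test 196 days ago vs limit 180 → not met
7. signage compliance review 214 days ago vs limit 180 → not met
8. liquor license absent → not met
9. condition 'sells kegs' holds; age-verification audit 39 days ago vs limit 30 → not met
10. excise tax filing 144 days ago vs limit 270 → met
11. managers with responsible-vendor certification 2 ≥ 2 → met
Not met: 2, 3, 6, 7, 8, 9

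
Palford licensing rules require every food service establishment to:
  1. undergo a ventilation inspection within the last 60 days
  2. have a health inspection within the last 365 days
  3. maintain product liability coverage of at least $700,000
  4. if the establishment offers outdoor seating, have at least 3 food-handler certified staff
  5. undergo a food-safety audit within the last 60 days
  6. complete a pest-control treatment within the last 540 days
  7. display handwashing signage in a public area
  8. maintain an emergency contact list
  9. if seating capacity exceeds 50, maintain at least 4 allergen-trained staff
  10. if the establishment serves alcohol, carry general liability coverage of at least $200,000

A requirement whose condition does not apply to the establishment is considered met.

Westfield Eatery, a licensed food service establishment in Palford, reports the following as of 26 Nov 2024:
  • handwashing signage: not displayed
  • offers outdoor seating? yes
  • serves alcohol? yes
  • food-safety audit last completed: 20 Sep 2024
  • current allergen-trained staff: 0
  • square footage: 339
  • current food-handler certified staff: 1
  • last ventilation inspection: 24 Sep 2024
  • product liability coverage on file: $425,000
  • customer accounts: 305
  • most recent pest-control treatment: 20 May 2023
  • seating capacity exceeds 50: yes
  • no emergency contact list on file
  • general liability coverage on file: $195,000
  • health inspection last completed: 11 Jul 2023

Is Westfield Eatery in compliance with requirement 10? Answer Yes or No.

No

10. condition 'serves alcohol' holds; general liability coverage $195,000 < $200,000 → not met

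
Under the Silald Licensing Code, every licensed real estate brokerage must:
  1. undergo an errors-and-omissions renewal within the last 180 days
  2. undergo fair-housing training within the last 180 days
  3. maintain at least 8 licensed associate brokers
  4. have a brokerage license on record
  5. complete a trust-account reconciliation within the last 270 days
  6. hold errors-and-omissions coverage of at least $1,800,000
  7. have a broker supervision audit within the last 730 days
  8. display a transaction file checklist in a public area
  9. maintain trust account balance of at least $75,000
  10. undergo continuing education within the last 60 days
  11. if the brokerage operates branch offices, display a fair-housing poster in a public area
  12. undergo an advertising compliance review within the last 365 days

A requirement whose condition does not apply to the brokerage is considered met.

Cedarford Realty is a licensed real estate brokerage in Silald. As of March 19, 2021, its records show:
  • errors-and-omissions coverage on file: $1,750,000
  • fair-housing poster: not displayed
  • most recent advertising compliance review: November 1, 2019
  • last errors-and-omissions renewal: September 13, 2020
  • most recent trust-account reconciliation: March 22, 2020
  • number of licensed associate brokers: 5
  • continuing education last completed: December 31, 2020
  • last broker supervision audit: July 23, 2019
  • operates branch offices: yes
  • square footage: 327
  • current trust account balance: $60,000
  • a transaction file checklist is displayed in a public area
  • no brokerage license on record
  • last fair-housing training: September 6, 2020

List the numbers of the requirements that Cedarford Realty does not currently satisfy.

1, 2, 3, 4, 5, 6, 9, 10, 11, 12

1. errors-and-omissions renewal 187 days ago vs limit 180 → not met
2. fair-housing training 194 days ago vs limit 180 → not met
3. licensed associate brokers 5 < 8 → not met
4. brokerage license absent → not met
5. trust-account reconciliation 362 days ago vs limit 270 → not met
6. errors-and-omissions coverage $1,750,000 < $1,800,000 → not met
7. broker supervision audit 605 days ago vs limit 730 → met
8. transaction file checklist present → met
9. trust account balance $60,000 < $75,000 → not met
10. continuing education 78 days ago vs limit 60 → not met
11. condition 'operates branch offices' holds; fair-housing poster absent → not met
12. advertising compliance review 504 days ago vs limit 365 → not met
Not met: 1, 2, 3, 4, 5, 6, 9, 10, 11, 12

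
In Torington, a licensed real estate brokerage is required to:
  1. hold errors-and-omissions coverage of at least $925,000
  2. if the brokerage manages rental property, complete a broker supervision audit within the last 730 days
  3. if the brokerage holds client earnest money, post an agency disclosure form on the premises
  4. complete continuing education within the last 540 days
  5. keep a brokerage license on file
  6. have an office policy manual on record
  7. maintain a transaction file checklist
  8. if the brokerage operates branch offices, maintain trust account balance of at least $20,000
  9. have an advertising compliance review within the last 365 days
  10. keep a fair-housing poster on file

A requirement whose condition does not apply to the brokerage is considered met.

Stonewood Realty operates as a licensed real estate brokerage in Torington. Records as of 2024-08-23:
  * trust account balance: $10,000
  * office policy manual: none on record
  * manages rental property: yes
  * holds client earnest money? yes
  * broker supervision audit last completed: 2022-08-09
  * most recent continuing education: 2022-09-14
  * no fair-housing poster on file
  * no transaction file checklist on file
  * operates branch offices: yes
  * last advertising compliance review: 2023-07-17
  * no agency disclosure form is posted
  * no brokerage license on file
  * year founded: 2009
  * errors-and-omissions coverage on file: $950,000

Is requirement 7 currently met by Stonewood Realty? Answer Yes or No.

7. transaction file checklist absent → not met

No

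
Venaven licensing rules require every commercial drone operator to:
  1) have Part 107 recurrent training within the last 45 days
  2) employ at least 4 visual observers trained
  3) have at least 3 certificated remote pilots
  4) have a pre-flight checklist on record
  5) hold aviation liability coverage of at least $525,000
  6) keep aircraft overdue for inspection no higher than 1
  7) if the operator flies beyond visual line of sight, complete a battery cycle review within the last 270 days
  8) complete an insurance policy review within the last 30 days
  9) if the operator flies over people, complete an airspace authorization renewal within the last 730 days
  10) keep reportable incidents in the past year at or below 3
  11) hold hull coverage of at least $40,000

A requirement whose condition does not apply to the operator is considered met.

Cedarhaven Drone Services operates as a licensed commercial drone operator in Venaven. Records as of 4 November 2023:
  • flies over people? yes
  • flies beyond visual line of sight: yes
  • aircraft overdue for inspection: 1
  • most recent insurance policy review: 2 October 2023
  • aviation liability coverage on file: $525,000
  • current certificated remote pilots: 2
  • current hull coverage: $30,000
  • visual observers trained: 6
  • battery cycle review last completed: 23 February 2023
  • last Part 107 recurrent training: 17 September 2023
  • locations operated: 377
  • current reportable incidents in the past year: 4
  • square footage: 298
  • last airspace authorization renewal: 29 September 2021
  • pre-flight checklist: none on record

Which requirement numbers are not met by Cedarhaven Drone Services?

1, 3, 4, 8, 9, 10, 11

1. Part 107 recurrent training 48 days ago vs limit 45 → not met
2. visual observers trained 6 ≥ 4 → met
3. certificated remote pilots 2 < 3 → not met
4. pre-flight checklist absent → not met
5. aviation liability coverage $525,000 ≥ $525,000 → met
6. aircraft overdue for inspection 1 ≤ 1 → met
7. condition 'flies beyond visual line of sight' holds; battery cycle review 254 days ago vs limit 270 → met
8. insurance policy review 33 days ago vs limit 30 → not met
9. condition 'flies over people' holds; airspace authorization renewal 766 days ago vs limit 730 → not met
10. reportable incidents in the past year 4 > 3 → not met
11. hull coverage $30,000 < $40,000 → not met
Not met: 1, 3, 4, 8, 9, 10, 11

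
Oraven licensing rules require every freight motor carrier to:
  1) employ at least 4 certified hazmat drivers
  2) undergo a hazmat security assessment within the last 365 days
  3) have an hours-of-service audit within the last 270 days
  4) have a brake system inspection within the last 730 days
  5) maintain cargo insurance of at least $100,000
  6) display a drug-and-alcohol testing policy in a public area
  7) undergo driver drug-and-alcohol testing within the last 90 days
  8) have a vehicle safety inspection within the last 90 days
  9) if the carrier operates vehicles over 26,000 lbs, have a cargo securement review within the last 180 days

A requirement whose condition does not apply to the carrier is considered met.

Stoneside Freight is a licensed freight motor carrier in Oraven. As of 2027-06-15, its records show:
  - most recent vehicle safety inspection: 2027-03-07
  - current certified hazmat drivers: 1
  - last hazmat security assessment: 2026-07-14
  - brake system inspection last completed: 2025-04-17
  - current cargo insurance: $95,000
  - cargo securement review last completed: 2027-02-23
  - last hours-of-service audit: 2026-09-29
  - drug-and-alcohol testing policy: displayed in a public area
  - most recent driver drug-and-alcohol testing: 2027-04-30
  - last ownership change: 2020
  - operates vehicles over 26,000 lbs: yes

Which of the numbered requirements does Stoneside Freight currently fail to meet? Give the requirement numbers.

1, 4, 5, 8

1. certified hazmat drivers 1 < 4 → not met
2. hazmat security assessment 336 days ago vs limit 365 → met
3. hours-of-service audit 259 days ago vs limit 270 → met
4. brake system inspection 789 days ago vs limit 730 → not met
5. cargo insurance $95,000 < $100,000 → not met
6. drug-and-alcohol testing policy present → met
7. driver drug-and-alcohol testing 46 days ago vs limit 90 → met
8. vehicle safety inspection 100 days ago vs limit 90 → not met
9. condition 'operates vehicles over 26,000 lbs' holds; cargo securement review 112 days ago vs limit 180 → met
Not met: 1, 4, 5, 8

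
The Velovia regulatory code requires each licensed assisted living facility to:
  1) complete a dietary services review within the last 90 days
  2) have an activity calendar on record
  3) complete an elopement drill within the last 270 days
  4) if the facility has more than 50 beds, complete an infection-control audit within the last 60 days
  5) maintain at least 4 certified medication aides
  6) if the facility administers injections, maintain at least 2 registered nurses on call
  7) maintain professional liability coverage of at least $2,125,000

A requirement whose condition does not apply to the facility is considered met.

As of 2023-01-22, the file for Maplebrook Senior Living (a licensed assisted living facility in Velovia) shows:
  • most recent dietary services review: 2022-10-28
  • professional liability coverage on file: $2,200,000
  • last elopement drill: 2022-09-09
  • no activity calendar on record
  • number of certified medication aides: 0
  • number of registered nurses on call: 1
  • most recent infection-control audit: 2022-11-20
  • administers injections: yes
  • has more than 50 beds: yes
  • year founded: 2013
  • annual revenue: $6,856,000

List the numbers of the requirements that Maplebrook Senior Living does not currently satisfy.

1. dietary services review 86 days ago vs limit 90 → met
2. activity calendar absent → not met
3. elopement drill 135 days ago vs limit 270 → met
4. condition 'has more than 50 beds' holds; infection-control audit 63 days ago vs limit 60 → not met
5. certified medication aides 0 < 4 → not met
6. condition 'administers injections' holds; registered nurses on call 1 < 2 → not met
7. professional liability coverage $2,200,000 ≥ $2,125,000 → met
Not met: 2, 4, 5, 6

2, 4, 5, 6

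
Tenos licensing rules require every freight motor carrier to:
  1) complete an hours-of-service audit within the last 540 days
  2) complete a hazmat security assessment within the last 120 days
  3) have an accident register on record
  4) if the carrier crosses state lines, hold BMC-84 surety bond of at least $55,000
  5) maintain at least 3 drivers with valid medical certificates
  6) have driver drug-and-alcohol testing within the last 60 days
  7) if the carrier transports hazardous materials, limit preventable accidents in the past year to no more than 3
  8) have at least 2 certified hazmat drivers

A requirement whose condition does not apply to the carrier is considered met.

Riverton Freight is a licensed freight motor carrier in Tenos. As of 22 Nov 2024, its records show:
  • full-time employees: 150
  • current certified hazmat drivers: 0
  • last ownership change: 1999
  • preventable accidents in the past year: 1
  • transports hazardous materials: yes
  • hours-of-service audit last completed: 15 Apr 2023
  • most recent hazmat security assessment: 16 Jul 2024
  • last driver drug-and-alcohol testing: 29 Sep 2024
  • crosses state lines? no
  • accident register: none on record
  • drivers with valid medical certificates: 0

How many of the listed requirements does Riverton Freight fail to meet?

1. hours-of-service audit 587 days ago vs limit 540 → not met
2. hazmat security assessment 129 days ago vs limit 120 → not met
3. accident register absent → not met
4. condition 'crosses state lines' does not hold → requirement n/a → met
5. drivers with valid medical certificates 0 < 3 → not met
6. driver drug-and-alcohol testing 54 days ago vs limit 60 → met
7. condition 'transports hazardous materials' holds; preventable accidents in the past year 1 ≤ 3 → met
8. certified hazmat drivers 0 < 2 → not met
Not met: 5 of 8

5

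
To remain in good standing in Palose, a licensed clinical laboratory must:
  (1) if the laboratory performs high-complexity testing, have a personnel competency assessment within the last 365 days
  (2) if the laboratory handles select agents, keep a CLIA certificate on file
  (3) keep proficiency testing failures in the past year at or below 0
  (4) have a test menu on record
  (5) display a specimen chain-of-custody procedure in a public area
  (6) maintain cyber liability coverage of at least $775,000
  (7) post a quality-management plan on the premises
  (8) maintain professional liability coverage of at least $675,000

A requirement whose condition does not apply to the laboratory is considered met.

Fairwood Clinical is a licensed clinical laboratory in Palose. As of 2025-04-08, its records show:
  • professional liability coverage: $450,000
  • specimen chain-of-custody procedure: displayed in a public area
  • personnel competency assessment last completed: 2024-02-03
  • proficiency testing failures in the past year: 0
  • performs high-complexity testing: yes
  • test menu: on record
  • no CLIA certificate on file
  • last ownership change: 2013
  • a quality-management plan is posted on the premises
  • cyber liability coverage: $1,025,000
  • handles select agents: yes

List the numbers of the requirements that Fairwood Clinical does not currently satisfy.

1. condition 'performs high-complexity testing' holds; personnel competency assessment 430 days ago vs limit 365 → not met
2. condition 'handles select agents' holds; CLIA certificate absent → not met
3. proficiency testing failures in the past year 0 ≤ 0 → met
4. test menu present → met
5. specimen chain-of-custody procedure present → met
6. cyber liability coverage $1,025,000 ≥ $775,000 → met
7. quality-management plan present → met
8. professional liability coverage $450,000 < $675,000 → not met
Not met: 1, 2, 8

1, 2, 8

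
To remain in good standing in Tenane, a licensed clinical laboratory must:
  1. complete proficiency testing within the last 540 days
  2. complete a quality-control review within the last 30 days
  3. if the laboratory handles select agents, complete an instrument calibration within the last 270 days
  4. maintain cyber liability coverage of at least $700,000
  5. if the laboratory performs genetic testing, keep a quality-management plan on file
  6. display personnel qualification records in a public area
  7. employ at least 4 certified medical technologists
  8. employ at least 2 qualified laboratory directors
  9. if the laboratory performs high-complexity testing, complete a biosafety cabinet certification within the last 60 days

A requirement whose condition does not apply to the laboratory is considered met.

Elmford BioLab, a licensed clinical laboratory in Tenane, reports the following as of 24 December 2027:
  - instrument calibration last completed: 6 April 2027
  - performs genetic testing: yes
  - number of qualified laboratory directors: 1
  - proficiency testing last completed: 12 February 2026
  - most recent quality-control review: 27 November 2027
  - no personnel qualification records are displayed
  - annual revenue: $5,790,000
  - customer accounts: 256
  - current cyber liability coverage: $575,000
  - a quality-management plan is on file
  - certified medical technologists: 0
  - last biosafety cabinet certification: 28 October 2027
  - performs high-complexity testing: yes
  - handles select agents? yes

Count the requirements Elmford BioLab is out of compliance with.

5

1. proficiency testing 680 days ago vs limit 540 → not met
2. quality-control review 27 days ago vs limit 30 → met
3. condition 'handles select agents' holds; instrument calibration 262 days ago vs limit 270 → met
4. cyber liability coverage $575,000 < $700,000 → not met
5. condition 'performs genetic testing' holds; quality-management plan present → met
6. personnel qualification records absent → not met
7. certified medical technologists 0 < 4 → not met
8. qualified laboratory directors 1 < 2 → not met
9. condition 'performs high-complexity testing' holds; biosafety cabinet certification 57 days ago vs limit 60 → met
Not met: 5 of 9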